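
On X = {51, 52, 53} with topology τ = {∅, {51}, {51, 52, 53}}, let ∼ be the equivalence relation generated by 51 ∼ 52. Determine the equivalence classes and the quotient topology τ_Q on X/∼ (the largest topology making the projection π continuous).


X/∼ = {[51=52], [53]}; |τ_Q| = 2.

Equivalence classes: [51=52], [53].
Quotient map π: X → X/∼ sends 51 ↦ [51=52], 52 ↦ [51=52], 53 ↦ [53].
For each subset V ⊆ X/∼, compute π^{-1}(V) ⊆ X and check whether π^{-1}(V) ∈ τ. V is open in τ_Q iff π^{-1}(V) ∈ τ.
  V = {}: π^{-1}(V) = ∅ ∈ τ ✓.
  V = {[51=52]}: π^{-1}(V) = {51, 52} ∉ τ ✗.
  V = {[53]}: π^{-1}(V) = {53} ∉ τ ✗.
  V = {[51=52], [53]}: π^{-1}(V) = {51, 52, 53} ∈ τ ✓.
Open sets in the quotient: τ_Q = {{}, {[51=52], [53]}} (2 elements).


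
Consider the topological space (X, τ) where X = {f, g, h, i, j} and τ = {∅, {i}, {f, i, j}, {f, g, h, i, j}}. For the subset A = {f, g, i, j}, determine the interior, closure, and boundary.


int(A) = {f, i, j}, cl(A) = {f, g, h, i, j}, ∂A = {g, h}.

Closed sets in (X, τ) are complements of opens:
  closed(X, τ) = {∅, {g, h}, {f, g, h, j}, {f, g, h, i, j}}.
int(A) = ⋃ {U ∈ τ : U ⊆ A}. Opens contained in A: ∅, {i}, {f, i, j}.
Taking the union of these: int(A) = {f, i, j}.
cl(A) = ⋂ {C closed : A ⊆ C}. Closed sets containing A: {f, g, h, i, j}.
Intersecting these: cl(A) = {f, g, h, i, j}.
∂A = cl(A) ∖ int(A) = {f, g, h, i, j} ∖ {f, i, j} = {g, h}.


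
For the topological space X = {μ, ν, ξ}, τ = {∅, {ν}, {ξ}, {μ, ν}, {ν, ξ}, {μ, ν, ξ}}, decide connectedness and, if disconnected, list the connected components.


(X, τ) is disconnected; components = [{ξ}, {μ, ν}].

Find clopen sets (U ∈ τ with X ∖ U ∈ τ):
  U = ∅, X ∖ U = {μ, ν, ξ} — both open, so U is clopen.
  U = {ξ}, X ∖ U = {μ, ν} — both open, so U is clopen.
  U = {μ, ν}, X ∖ U = {ξ} — both open, so U is clopen.
  U = {μ, ν, ξ}, X ∖ U = ∅ — both open, so U is clopen.
Nontrivial clopen(s) exist: e.g. {ξ}. So (X, τ) is disconnected.
Compute connected components by grouping points that agree on all clopens:
  component: {ξ}
  component: {μ, ν}


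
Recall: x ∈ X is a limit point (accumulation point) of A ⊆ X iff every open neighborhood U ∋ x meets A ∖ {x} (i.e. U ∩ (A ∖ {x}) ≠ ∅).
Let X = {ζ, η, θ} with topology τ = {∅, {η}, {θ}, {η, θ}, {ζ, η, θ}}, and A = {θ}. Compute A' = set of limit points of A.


A' = {ζ}

For each x ∈ X, list the open sets U ∈ τ with x ∈ U, then check whether U ∩ (A ∖ {x}) ≠ ∅ for every such U.
  x = ζ: opens ∋ x are {ζ, η, θ}; each meets A ∖ {ζ}, so x IS a limit point.
  x = η: open {η} ∋ x has {η} ∩ (A ∖ {η}) = ∅, so x is NOT a limit point.
  x = θ: open {θ} ∋ x has {θ} ∩ (A ∖ {θ}) = ∅, so x is NOT a limit point.
Collecting: A' = {ζ}.


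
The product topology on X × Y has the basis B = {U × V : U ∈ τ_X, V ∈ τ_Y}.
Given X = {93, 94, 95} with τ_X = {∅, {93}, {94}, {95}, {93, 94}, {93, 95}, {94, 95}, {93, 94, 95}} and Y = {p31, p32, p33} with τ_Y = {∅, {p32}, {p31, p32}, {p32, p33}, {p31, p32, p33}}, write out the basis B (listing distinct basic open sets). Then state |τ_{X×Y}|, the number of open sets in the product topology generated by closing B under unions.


Basis B = {∅ × ∅, {93} × {p32}, {94} × {p32}, {95} × {p32}, {93} × {p31, p32}, {93} × {p32, p33}, {93, 94} × {p32}, {93, 95} × {p32}, {94} × {p31, p32}, {94} × {p32, p33}, {94, 95} × {p32}, {95} × {p31, p32}, {95} × {p32, p33}, {93} × {p31, p32, p33}, {93, 94, 95} × {p32}, {94} × {p31, p32, p33}, {95} × {p31, p32, p33}, {93, 94} × {p31, p32}, {93, 95} × {p31, p32}, {93, 94} × {p32, p33}, {93, 95} × {p32, p33}, {94, 95} × {p31, p32}, {94, 95} × {p32, p33}, {93, 94} × {p31, p32, p33}, {93, 95} × {p31, p32, p33}, {93, 94, 95} × {p31, p32}, {93, 94, 95} × {p32, p33}, {94, 95} × {p31, p32, p33}, {93, 94, 95} × {p31, p32, p33}}; |τ_{X×Y}| = 125.

Enumerate products U × V with U ∈ τ_X, V ∈ τ_Y (deduplicated):
  ∅ × ∅ = {} (∅)
  {93} × {p32} = {(93,p32)}
  {94} × {p32} = {(94,p32)}
  {95} × {p32} = {(95,p32)}
  {93} × {p31, p32} = {(93,p31), (93,p32)}
  {93} × {p32, p33} = {(93,p32), (93,p33)}
  {93, 94} × {p32} = {(93,p32), (94,p32)}
  {93, 95} × {p32} = {(93,p32), (95,p32)}
  {94} × {p31, p32} = {(94,p31), (94,p32)}
  {94} × {p32, p33} = {(94,p32), (94,p33)}
  {94, 95} × {p32} = {(94,p32), (95,p32)}
  {95} × {p31, p32} = {(95,p31), (95,p32)}
  {95} × {p32, p33} = {(95,p32), (95,p33)}
  {93} × {p31, p32, p33} = {(93,p31), (93,p32), (93,p33)}
  {93, 94, 95} × {p32} = {(93,p32), (94,p32), (95,p32)}
  {94} × {p31, p32, p33} = {(94,p31), (94,p32), (94,p33)}
  {95} × {p31, p32, p33} = {(95,p31), (95,p32), (95,p33)}
  {93, 94} × {p31, p32} = {(93,p31), (93,p32), (94,p31), (94,p32)}
  {93, 95} × {p31, p32} = {(93,p31), (93,p32), (95,p31), (95,p32)}
  {93, 94} × {p32, p33} = {(93,p32), (93,p33), (94,p32), (94,p33)}
  {93, 95} × {p32, p33} = {(93,p32), (93,p33), (95,p32), (95,p33)}
  {94, 95} × {p31, p32} = {(94,p31), (94,p32), (95,p31), (95,p32)}
  {94, 95} × {p32, p33} = {(94,p32), (94,p33), (95,p32), (95,p33)}
  {93, 94} × {p31, p32, p33} = {(93,p31), (93,p32), (93,p33), (94,p31), (94,p32), (94,p33)}
  {93, 95} × {p31, p32, p33} = {(93,p31), (93,p32), (93,p33), (95,p31), (95,p32), (95,p33)}
  {93, 94, 95} × {p31, p32} = {(93,p31), (93,p32), (94,p31), (94,p32), (95,p31), (95,p32)}
  {93, 94, 95} × {p32, p33} = {(93,p32), (93,p33), (94,p32), (94,p33), (95,p32), (95,p33)}
  {94, 95} × {p31, p32, p33} = {(94,p31), (94,p32), (94,p33), (95,p31), (95,p32), (95,p33)}
  {93, 94, 95} × {p31, p32, p33} = {(93,p31), (93,p32), (93,p33), (94,p31), (94,p32), (94,p33), (95,p31), (95,p32), (95,p33)}
These 29 distinct sets form the basis B.
Close under arbitrary unions to get τ_{X×Y}; counting gives |τ_{X×Y}| = 125.


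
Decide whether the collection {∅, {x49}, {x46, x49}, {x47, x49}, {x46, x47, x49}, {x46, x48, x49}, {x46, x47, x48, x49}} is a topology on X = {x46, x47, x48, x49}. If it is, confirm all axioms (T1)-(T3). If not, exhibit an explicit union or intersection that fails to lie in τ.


τ IS a topology on X.

Axiom (T1): ∅ ∈ τ? Yes; X ∈ τ? Yes.
Axiom (T2/T3): check pairwise unions and intersections of members of τ.
All pairwise intersections and unions checked — each lies in τ. Therefore τ satisfies (T1), (T2), (T3): it IS a topology on X.


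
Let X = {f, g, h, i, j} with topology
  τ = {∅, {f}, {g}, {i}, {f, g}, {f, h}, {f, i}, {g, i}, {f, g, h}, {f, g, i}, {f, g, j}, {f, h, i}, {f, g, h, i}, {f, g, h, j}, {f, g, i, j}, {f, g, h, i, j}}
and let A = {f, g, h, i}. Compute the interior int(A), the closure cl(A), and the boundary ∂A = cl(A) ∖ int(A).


int(A) = {f, g, h, i}, cl(A) = {f, g, h, i, j}, ∂A = {j}.

Closed sets in (X, τ) are complements of opens:
  closed(X, τ) = {∅, {h}, {i}, {j}, {g, j}, {h, i}, {h, j}, {i, j}, {f, h, j}, {g, h, j}, {g, i, j}, {h, i, j}, {f, g, h, j}, {f, h, i, j}, {g, h, i, j}, {f, g, h, i, j}}.
int(A) = ⋃ {U ∈ τ : U ⊆ A}. Opens contained in A: ∅, {f}, {g}, {i}, {f, g}, {f, h}, {f, i}, {g, i}, {f, g, h}, {f, g, i}, {f, h, i}, {f, g, h, i}.
Taking the union of these: int(A) = {f, g, h, i}.
cl(A) = ⋂ {C closed : A ⊆ C}. Closed sets containing A: {f, g, h, i, j}.
Intersecting these: cl(A) = {f, g, h, i, j}.
∂A = cl(A) ∖ int(A) = {f, g, h, i, j} ∖ {f, g, h, i} = {j}.


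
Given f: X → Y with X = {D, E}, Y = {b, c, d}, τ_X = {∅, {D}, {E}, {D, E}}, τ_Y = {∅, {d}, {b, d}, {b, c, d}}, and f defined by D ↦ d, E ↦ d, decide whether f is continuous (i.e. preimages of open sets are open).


f IS continuous.

Compute f^{-1}(U) for each U ∈ τ_Y:
  U = ∅: f^{-1}(U) = ∅ ∈ τ_X ✓.
  U = {d}: f^{-1}(U) = {D, E} ∈ τ_X ✓.
  U = {b, d}: f^{-1}(U) = {D, E} ∈ τ_X ✓.
  U = {b, c, d}: f^{-1}(U) = {D, E} ∈ τ_X ✓.
Every preimage lies in τ_X, so f IS continuous.


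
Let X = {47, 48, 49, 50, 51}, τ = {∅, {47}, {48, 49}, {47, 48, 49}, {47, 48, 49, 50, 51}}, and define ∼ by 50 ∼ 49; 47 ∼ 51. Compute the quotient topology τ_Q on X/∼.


X/∼ = {[47=51], [48], [49=50]}; |τ_Q| = 2.

Equivalence classes: [47=51], [48], [49=50].
Quotient map π: X → X/∼ sends 47 ↦ [47=51], 48 ↦ [48], 49 ↦ [49=50], 50 ↦ [49=50], 51 ↦ [47=51].
For each subset V ⊆ X/∼, compute π^{-1}(V) ⊆ X and check whether π^{-1}(V) ∈ τ. V is open in τ_Q iff π^{-1}(V) ∈ τ.
  V = {}: π^{-1}(V) = ∅ ∈ τ ✓.
  V = {[47=51]}: π^{-1}(V) = {47, 51} ∉ τ ✗.
  V = {[48]}: π^{-1}(V) = {48} ∉ τ ✗.
  V = {[47=51], [48]}: π^{-1}(V) = {47, 48, 51} ∉ τ ✗.
  V = {[49=50]}: π^{-1}(V) = {49, 50} ∉ τ ✗.
  V = {[47=51], [49=50]}: π^{-1}(V) = {47, 49, 50, 51} ∉ τ ✗.
  V = {[48], [49=50]}: π^{-1}(V) = {48, 49, 50} ∉ τ ✗.
  V = {[47=51], [48], [49=50]}: π^{-1}(V) = {47, 48, 49, 50, 51} ∈ τ ✓.
Open sets in the quotient: τ_Q = {{}, {[47=51], [48], [49=50]}} (2 elements).


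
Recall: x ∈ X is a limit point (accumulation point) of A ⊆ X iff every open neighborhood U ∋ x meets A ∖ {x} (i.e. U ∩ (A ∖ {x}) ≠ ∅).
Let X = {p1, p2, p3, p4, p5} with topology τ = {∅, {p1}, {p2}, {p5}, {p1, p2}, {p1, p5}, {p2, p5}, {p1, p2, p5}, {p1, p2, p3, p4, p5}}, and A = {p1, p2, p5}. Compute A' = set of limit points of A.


A' = {p3, p4}

For each x ∈ X, list the open sets U ∈ τ with x ∈ U, then check whether U ∩ (A ∖ {x}) ≠ ∅ for every such U.
  x = p1: open {p1} ∋ x has {p1} ∩ (A ∖ {p1}) = ∅, so x is NOT a limit point.
  x = p2: open {p2} ∋ x has {p2} ∩ (A ∖ {p2}) = ∅, so x is NOT a limit point.
  x = p3: opens ∋ x are {p1, p2, p3, p4, p5}; each meets A ∖ {p3}, so x IS a limit point.
  x = p4: opens ∋ x are {p1, p2, p3, p4, p5}; each meets A ∖ {p4}, so x IS a limit point.
  x = p5: open {p5} ∋ x has {p5} ∩ (A ∖ {p5}) = ∅, so x is NOT a limit point.
Collecting: A' = {p3, p4}.


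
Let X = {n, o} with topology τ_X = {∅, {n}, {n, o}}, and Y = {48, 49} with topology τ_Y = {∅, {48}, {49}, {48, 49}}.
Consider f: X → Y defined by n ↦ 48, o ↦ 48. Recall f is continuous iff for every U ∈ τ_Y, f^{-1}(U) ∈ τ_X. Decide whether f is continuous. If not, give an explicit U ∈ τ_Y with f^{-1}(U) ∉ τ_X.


f IS continuous.

Compute f^{-1}(U) for each U ∈ τ_Y:
  U = ∅: f^{-1}(U) = ∅ ∈ τ_X ✓.
  U = {48}: f^{-1}(U) = {n, o} ∈ τ_X ✓.
  U = {49}: f^{-1}(U) = ∅ ∈ τ_X ✓.
  U = {48, 49}: f^{-1}(U) = {n, o} ∈ τ_X ✓.
Every preimage lies in τ_X, so f IS continuous.


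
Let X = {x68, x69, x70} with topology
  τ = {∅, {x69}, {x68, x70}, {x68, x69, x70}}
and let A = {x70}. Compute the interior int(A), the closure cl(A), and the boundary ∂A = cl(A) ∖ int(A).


int(A) = ∅, cl(A) = {x68, x70}, ∂A = {x68, x70}.

Closed sets in (X, τ) are complements of opens:
  closed(X, τ) = {∅, {x69}, {x68, x70}, {x68, x69, x70}}.
int(A) = ⋃ {U ∈ τ : U ⊆ A}. Opens contained in A: ∅.
Taking the union of these: int(A) = ∅.
cl(A) = ⋂ {C closed : A ⊆ C}. Closed sets containing A: {x68, x70}, {x68, x69, x70}.
Intersecting these: cl(A) = {x68, x70}.
∂A = cl(A) ∖ int(A) = {x68, x70} ∖ ∅ = {x68, x70}.


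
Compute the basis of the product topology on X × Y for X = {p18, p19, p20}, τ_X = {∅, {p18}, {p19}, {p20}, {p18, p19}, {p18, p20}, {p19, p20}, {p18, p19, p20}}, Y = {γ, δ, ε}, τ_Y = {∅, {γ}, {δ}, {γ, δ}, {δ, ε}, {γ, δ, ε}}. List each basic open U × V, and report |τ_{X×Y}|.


Basis B = {∅ × ∅, {p18} × {γ}, {p18} × {δ}, {p19} × {γ}, {p19} × {δ}, {p20} × {γ}, {p20} × {δ}, {p18} × {γ, δ}, {p18, p19} × {γ}, {p18, p20} × {γ}, {p18} × {δ, ε}, {p18, p19} × {δ}, {p18, p20} × {δ}, {p19} × {γ, δ}, {p19, p20} × {γ}, {p19} × {δ, ε}, {p19, p20} × {δ}, {p20} × {γ, δ}, {p20} × {δ, ε}, {p18} × {γ, δ, ε}, {p18, p19, p20} × {γ}, {p18, p19, p20} × {δ}, {p19} × {γ, δ, ε}, {p20} × {γ, δ, ε}, {p18, p19} × {γ, δ}, {p18, p20} × {γ, δ}, {p18, p19} × {δ, ε}, {p18, p20} × {δ, ε}, {p19, p20} × {γ, δ}, {p19, p20} × {δ, ε}, {p18, p19} × {γ, δ, ε}, {p18, p20} × {γ, δ, ε}, {p18, p19, p20} × {γ, δ}, {p18, p19, p20} × {δ, ε}, {p19, p20} × {γ, δ, ε}, {p18, p19, p20} × {γ, δ, ε}}; |τ_{X×Y}| = 216.

Enumerate products U × V with U ∈ τ_X, V ∈ τ_Y (deduplicated):
  ∅ × ∅ = {} (∅)
  {p18} × {γ} = {(p18,γ)}
  {p18} × {δ} = {(p18,δ)}
  {p19} × {γ} = {(p19,γ)}
  {p19} × {δ} = {(p19,δ)}
  {p20} × {γ} = {(p20,γ)}
  {p20} × {δ} = {(p20,δ)}
  {p18} × {γ, δ} = {(p18,γ), (p18,δ)}
  {p18, p19} × {γ} = {(p18,γ), (p19,γ)}
  {p18, p20} × {γ} = {(p18,γ), (p20,γ)}
  {p18} × {δ, ε} = {(p18,δ), (p18,ε)}
  {p18, p19} × {δ} = {(p18,δ), (p19,δ)}
  {p18, p20} × {δ} = {(p18,δ), (p20,δ)}
  {p19} × {γ, δ} = {(p19,γ), (p19,δ)}
  {p19, p20} × {γ} = {(p19,γ), (p20,γ)}
  {p19} × {δ, ε} = {(p19,δ), (p19,ε)}
  {p19, p20} × {δ} = {(p19,δ), (p20,δ)}
  {p20} × {γ, δ} = {(p20,γ), (p20,δ)}
  {p20} × {δ, ε} = {(p20,δ), (p20,ε)}
  {p18} × {γ, δ, ε} = {(p18,γ), (p18,δ), (p18,ε)}
  {p18, p19, p20} × {γ} = {(p18,γ), (p19,γ), (p20,γ)}
  {p18, p19, p20} × {δ} = {(p18,δ), (p19,δ), (p20,δ)}
  {p19} × {γ, δ, ε} = {(p19,γ), (p19,δ), (p19,ε)}
  {p20} × {γ, δ, ε} = {(p20,γ), (p20,δ), (p20,ε)}
  {p18, p19} × {γ, δ} = {(p18,γ), (p18,δ), (p19,γ), (p19,δ)}
  {p18, p20} × {γ, δ} = {(p18,γ), (p18,δ), (p20,γ), (p20,δ)}
  {p18, p19} × {δ, ε} = {(p18,δ), (p18,ε), (p19,δ), (p19,ε)}
  {p18, p20} × {δ, ε} = {(p18,δ), (p18,ε), (p20,δ), (p20,ε)}
  {p19, p20} × {γ, δ} = {(p19,γ), (p19,δ), (p20,γ), (p20,δ)}
  {p19, p20} × {δ, ε} = {(p19,δ), (p19,ε), (p20,δ), (p20,ε)}
  {p18, p19} × {γ, δ, ε} = {(p18,γ), (p18,δ), (p18,ε), (p19,γ), (p19,δ), (p19,ε)}
  {p18, p20} × {γ, δ, ε} = {(p18,γ), (p18,δ), (p18,ε), (p20,γ), (p20,δ), (p20,ε)}
  {p18, p19, p20} × {γ, δ} = {(p18,γ), (p18,δ), (p19,γ), (p19,δ), (p20,γ), (p20,δ)}
  {p18, p19, p20} × {δ, ε} = {(p18,δ), (p18,ε), (p19,δ), (p19,ε), (p20,δ), (p20,ε)}
  {p19, p20} × {γ, δ, ε} = {(p19,γ), (p19,δ), (p19,ε), (p20,γ), (p20,δ), (p20,ε)}
  {p18, p19, p20} × {γ, δ, ε} = {(p18,γ), (p18,δ), (p18,ε), (p19,γ), (p19,δ), (p19,ε), (p20,γ), (p20,δ), (p20,ε)}
These 36 distinct sets form the basis B.
Close under arbitrary unions to get τ_{X×Y}; counting gives |τ_{X×Y}| = 216.


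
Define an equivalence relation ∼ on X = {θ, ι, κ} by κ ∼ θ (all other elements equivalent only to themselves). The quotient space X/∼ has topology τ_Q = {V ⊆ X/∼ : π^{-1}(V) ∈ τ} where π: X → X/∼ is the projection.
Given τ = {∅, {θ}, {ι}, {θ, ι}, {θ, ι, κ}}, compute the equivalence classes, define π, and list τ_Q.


X/∼ = {[θ=κ], [ι]}; |τ_Q| = 3.

Equivalence classes: [θ=κ], [ι].
Quotient map π: X → X/∼ sends θ ↦ [θ=κ], ι ↦ [ι], κ ↦ [θ=κ].
For each subset V ⊆ X/∼, compute π^{-1}(V) ⊆ X and check whether π^{-1}(V) ∈ τ. V is open in τ_Q iff π^{-1}(V) ∈ τ.
  V = {}: π^{-1}(V) = ∅ ∈ τ ✓.
  V = {[θ=κ]}: π^{-1}(V) = {θ, κ} ∉ τ ✗.
  V = {[ι]}: π^{-1}(V) = {ι} ∈ τ ✓.
  V = {[θ=κ], [ι]}: π^{-1}(V) = {θ, ι, κ} ∈ τ ✓.
Open sets in the quotient: τ_Q = {{}, {[ι]}, {[θ=κ], [ι]}} (3 elements).


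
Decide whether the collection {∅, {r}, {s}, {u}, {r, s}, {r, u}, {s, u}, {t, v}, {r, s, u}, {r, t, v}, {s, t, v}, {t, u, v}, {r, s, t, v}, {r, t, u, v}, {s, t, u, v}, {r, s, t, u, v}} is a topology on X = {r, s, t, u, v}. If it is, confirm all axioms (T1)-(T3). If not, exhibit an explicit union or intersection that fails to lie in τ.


τ IS a topology on X.

Axiom (T1): ∅ ∈ τ? Yes; X ∈ τ? Yes.
Axiom (T2/T3): check pairwise unions and intersections of members of τ.
All pairwise intersections and unions checked — each lies in τ. Therefore τ satisfies (T1), (T2), (T3): it IS a topology on X.


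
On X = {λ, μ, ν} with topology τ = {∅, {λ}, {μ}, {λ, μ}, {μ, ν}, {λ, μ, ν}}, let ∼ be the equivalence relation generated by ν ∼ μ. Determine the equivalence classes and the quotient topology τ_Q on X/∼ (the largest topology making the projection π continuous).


X/∼ = {[λ], [μ=ν]}; |τ_Q| = 4.

Equivalence classes: [λ], [μ=ν].
Quotient map π: X → X/∼ sends λ ↦ [λ], μ ↦ [μ=ν], ν ↦ [μ=ν].
For each subset V ⊆ X/∼, compute π^{-1}(V) ⊆ X and check whether π^{-1}(V) ∈ τ. V is open in τ_Q iff π^{-1}(V) ∈ τ.
  V = {}: π^{-1}(V) = ∅ ∈ τ ✓.
  V = {[λ]}: π^{-1}(V) = {λ} ∈ τ ✓.
  V = {[μ=ν]}: π^{-1}(V) = {μ, ν} ∈ τ ✓.
  V = {[λ], [μ=ν]}: π^{-1}(V) = {λ, μ, ν} ∈ τ ✓.
Open sets in the quotient: τ_Q = {{}, {[λ]}, {[μ=ν]}, {[λ], [μ=ν]}} (4 elements).


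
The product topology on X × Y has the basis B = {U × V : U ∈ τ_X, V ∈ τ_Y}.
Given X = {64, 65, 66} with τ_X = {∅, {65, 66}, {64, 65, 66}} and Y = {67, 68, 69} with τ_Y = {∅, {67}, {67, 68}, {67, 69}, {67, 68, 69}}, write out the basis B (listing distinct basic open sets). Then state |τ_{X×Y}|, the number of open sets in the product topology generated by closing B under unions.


Basis B = {∅ × ∅, {65, 66} × {67}, {64, 65, 66} × {67}, {65, 66} × {67, 68}, {65, 66} × {67, 69}, {64, 65, 66} × {67, 68}, {64, 65, 66} × {67, 69}, {65, 66} × {67, 68, 69}, {64, 65, 66} × {67, 68, 69}}; |τ_{X×Y}| = 14.

Enumerate products U × V with U ∈ τ_X, V ∈ τ_Y (deduplicated):
  ∅ × ∅ = {} (∅)
  {65, 66} × {67} = {(65,67), (66,67)}
  {64, 65, 66} × {67} = {(64,67), (65,67), (66,67)}
  {65, 66} × {67, 68} = {(65,67), (65,68), (66,67), (66,68)}
  {65, 66} × {67, 69} = {(65,67), (65,69), (66,67), (66,69)}
  {64, 65, 66} × {67, 68} = {(64,67), (64,68), (65,67), (65,68), (66,67), (66,68)}
  {64, 65, 66} × {67, 69} = {(64,67), (64,69), (65,67), (65,69), (66,67), (66,69)}
  {65, 66} × {67, 68, 69} = {(65,67), (65,68), (65,69), (66,67), (66,68), (66,69)}
  {64, 65, 66} × {67, 68, 69} = {(64,67), (64,68), (64,69), (65,67), (65,68), (65,69), (66,67), (66,68), (66,69)}
These 9 distinct sets form the basis B.
Close under arbitrary unions to get τ_{X×Y}; counting gives |τ_{X×Y}| = 14.


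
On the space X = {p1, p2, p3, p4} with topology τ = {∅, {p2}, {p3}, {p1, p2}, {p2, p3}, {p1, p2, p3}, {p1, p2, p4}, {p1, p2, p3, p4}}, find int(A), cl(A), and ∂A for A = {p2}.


int(A) = {p2}, cl(A) = {p1, p2, p4}, ∂A = {p1, p4}.

Closed sets in (X, τ) are complements of opens:
  closed(X, τ) = {∅, {p3}, {p4}, {p1, p4}, {p3, p4}, {p1, p2, p4}, {p1, p3, p4}, {p1, p2, p3, p4}}.
int(A) = ⋃ {U ∈ τ : U ⊆ A}. Opens contained in A: ∅, {p2}.
Taking the union of these: int(A) = {p2}.
cl(A) = ⋂ {C closed : A ⊆ C}. Closed sets containing A: {p1, p2, p4}, {p1, p2, p3, p4}.
Intersecting these: cl(A) = {p1, p2, p4}.
∂A = cl(A) ∖ int(A) = {p1, p2, p4} ∖ {p2} = {p1, p4}.


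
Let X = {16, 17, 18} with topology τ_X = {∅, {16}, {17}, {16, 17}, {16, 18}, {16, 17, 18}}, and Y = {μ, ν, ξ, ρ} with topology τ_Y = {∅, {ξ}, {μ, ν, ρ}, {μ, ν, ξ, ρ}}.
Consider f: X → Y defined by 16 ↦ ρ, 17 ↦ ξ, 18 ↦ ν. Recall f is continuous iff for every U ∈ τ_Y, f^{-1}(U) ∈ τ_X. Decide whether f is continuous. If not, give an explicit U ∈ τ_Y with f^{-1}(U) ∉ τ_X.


f IS continuous.

Compute f^{-1}(U) for each U ∈ τ_Y:
  U = ∅: f^{-1}(U) = ∅ ∈ τ_X ✓.
  U = {ξ}: f^{-1}(U) = {17} ∈ τ_X ✓.
  U = {μ, ν, ρ}: f^{-1}(U) = {16, 18} ∈ τ_X ✓.
  U = {μ, ν, ξ, ρ}: f^{-1}(U) = {16, 17, 18} ∈ τ_X ✓.
Every preimage lies in τ_X, so f IS continuous.


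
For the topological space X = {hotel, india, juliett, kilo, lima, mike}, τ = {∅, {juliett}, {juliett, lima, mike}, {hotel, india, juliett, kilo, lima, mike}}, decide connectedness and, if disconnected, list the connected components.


(X, τ) is connected.

Find clopen sets (U ∈ τ with X ∖ U ∈ τ):
  U = ∅, X ∖ U = {hotel, india, juliett, kilo, lima, mike} — both open, so U is clopen.
  U = {hotel, india, juliett, kilo, lima, mike}, X ∖ U = ∅ — both open, so U is clopen.
Only trivial clopens (∅ and X) exist, so (X, τ) is connected.
Compute connected components by grouping points that agree on all clopens:
  component: {hotel, india, juliett, kilo, lima, mike}


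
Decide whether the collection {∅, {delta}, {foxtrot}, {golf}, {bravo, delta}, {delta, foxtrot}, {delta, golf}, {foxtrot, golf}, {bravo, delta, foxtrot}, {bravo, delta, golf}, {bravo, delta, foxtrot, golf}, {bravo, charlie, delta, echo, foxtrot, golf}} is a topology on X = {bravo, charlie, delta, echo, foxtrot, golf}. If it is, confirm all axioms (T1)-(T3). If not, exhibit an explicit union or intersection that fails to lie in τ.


τ is NOT a topology on X.

Axiom (T1): ∅ ∈ τ? Yes; X ∈ τ? Yes.
Axiom (T2/T3): check pairwise unions and intersections of members of τ.
Counterexample for (T2): {delta} ∪ {foxtrot, golf} = {delta, foxtrot, golf} ∉ τ. Therefore τ is NOT a topology.


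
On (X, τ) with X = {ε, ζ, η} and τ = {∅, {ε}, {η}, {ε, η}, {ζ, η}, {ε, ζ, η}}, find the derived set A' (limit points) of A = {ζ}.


A' = ∅

For each x ∈ X, list the open sets U ∈ τ with x ∈ U, then check whether U ∩ (A ∖ {x}) ≠ ∅ for every such U.
  x = ε: open {ε} ∋ x has {ε} ∩ (A ∖ {ε}) = ∅, so x is NOT a limit point.
  x = ζ: open {ζ, η} ∋ x has {ζ, η} ∩ (A ∖ {ζ}) = ∅, so x is NOT a limit point.
  x = η: open {η} ∋ x has {η} ∩ (A ∖ {η}) = ∅, so x is NOT a limit point.
Collecting: A' = ∅.


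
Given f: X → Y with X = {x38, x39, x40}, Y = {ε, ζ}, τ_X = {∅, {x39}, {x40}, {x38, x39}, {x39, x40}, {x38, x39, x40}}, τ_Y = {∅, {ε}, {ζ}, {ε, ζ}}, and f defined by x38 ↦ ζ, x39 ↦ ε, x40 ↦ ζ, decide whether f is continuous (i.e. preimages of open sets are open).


f is NOT continuous.

Compute f^{-1}(U) for each U ∈ τ_Y:
  U = ∅: f^{-1}(U) = ∅ ∈ τ_X ✓.
  U = {ε}: f^{-1}(U) = {x39} ∈ τ_X ✓.
  U = {ζ}: f^{-1}(U) = {x38, x40} ∉ τ_X ✗.
  U = {ε, ζ}: f^{-1}(U) = {x38, x39, x40} ∈ τ_X ✓.
Found U = {ζ} with f^{-1}(U) = {x38, x40} not in τ_X. Therefore f is NOT continuous.


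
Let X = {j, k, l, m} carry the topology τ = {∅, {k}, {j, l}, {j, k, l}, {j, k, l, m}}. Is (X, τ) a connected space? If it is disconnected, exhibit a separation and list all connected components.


(X, τ) is connected.

Find clopen sets (U ∈ τ with X ∖ U ∈ τ):
  U = ∅, X ∖ U = {j, k, l, m} — both open, so U is clopen.
  U = {j, k, l, m}, X ∖ U = ∅ — both open, so U is clopen.
Only trivial clopens (∅ and X) exist, so (X, τ) is connected.
Compute connected components by grouping points that agree on all clopens:
  component: {j, k, l, m}


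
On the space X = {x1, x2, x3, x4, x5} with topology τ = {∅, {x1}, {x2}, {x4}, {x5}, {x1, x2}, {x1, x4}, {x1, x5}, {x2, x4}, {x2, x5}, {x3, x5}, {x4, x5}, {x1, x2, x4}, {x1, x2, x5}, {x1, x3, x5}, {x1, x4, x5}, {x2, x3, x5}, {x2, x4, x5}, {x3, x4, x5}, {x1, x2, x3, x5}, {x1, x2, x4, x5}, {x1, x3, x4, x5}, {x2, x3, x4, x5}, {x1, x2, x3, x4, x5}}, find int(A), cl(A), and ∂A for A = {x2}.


int(A) = {x2}, cl(A) = {x2}, ∂A = ∅.

Closed sets in (X, τ) are complements of opens:
  closed(X, τ) = {∅, {x1}, {x2}, {x3}, {x4}, {x1, x2}, {x1, x3}, {x1, x4}, {x2, x3}, {x2, x4}, {x3, x4}, {x3, x5}, {x1, x2, x3}, {x1, x2, x4}, {x1, x3, x4}, {x1, x3, x5}, {x2, x3, x4}, {x2, x3, x5}, {x3, x4, x5}, {x1, x2, x3, x4}, {x1, x2, x3, x5}, {x1, x3, x4, x5}, {x2, x3, x4, x5}, {x1, x2, x3, x4, x5}}.
int(A) = ⋃ {U ∈ τ : U ⊆ A}. Opens contained in A: ∅, {x2}.
Taking the union of these: int(A) = {x2}.
cl(A) = ⋂ {C closed : A ⊆ C}. Closed sets containing A: {x2}, {x1, x2}, {x2, x3}, {x2, x4}, {x1, x2, x3}, {x1, x2, x4}, {x2, x3, x4}, {x2, x3, x5}, {x1, x2, x3, x4}, {x1, x2, x3, x5}, {x2, x3, x4, x5}, {x1, x2, x3, x4, x5}.
Intersecting these: cl(A) = {x2}.
∂A = cl(A) ∖ int(A) = {x2} ∖ {x2} = ∅.


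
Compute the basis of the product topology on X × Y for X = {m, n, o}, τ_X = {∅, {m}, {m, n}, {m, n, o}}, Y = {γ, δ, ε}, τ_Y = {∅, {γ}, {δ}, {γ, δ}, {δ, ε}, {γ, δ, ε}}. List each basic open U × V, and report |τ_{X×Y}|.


Basis B = {∅ × ∅, {m} × {γ}, {m} × {δ}, {m} × {γ, δ}, {m, n} × {γ}, {m} × {δ, ε}, {m, n} × {δ}, {m} × {γ, δ, ε}, {m, n, o} × {γ}, {m, n, o} × {δ}, {m, n} × {γ, δ}, {m, n} × {δ, ε}, {m, n} × {γ, δ, ε}, {m, n, o} × {γ, δ}, {m, n, o} × {δ, ε}, {m, n, o} × {γ, δ, ε}}; |τ_{X×Y}| = 40.

Enumerate products U × V with U ∈ τ_X, V ∈ τ_Y (deduplicated):
  ∅ × ∅ = {} (∅)
  {m} × {γ} = {(m,γ)}
  {m} × {δ} = {(m,δ)}
  {m} × {γ, δ} = {(m,γ), (m,δ)}
  {m, n} × {γ} = {(m,γ), (n,γ)}
  {m} × {δ, ε} = {(m,δ), (m,ε)}
  {m, n} × {δ} = {(m,δ), (n,δ)}
  {m} × {γ, δ, ε} = {(m,γ), (m,δ), (m,ε)}
  {m, n, o} × {γ} = {(m,γ), (n,γ), (o,γ)}
  {m, n, o} × {δ} = {(m,δ), (n,δ), (o,δ)}
  {m, n} × {γ, δ} = {(m,γ), (m,δ), (n,γ), (n,δ)}
  {m, n} × {δ, ε} = {(m,δ), (m,ε), (n,δ), (n,ε)}
  {m, n} × {γ, δ, ε} = {(m,γ), (m,δ), (m,ε), (n,γ), (n,δ), (n,ε)}
  {m, n, o} × {γ, δ} = {(m,γ), (m,δ), (n,γ), (n,δ), (o,γ), (o,δ)}
  {m, n, o} × {δ, ε} = {(m,δ), (m,ε), (n,δ), (n,ε), (o,δ), (o,ε)}
  {m, n, o} × {γ, δ, ε} = {(m,γ), (m,δ), (m,ε), (n,γ), (n,δ), (n,ε), (o,γ), (o,δ), (o,ε)}
These 16 distinct sets form the basis B.
Close under arbitrary unions to get τ_{X×Y}; counting gives |τ_{X×Y}| = 40.


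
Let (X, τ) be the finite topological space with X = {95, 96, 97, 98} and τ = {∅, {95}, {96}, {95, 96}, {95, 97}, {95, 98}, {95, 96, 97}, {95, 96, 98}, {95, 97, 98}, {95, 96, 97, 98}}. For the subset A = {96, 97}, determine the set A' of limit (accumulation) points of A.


A' = ∅

For each x ∈ X, list the open sets U ∈ τ with x ∈ U, then check whether U ∩ (A ∖ {x}) ≠ ∅ for every such U.
  x = 95: open {95} ∋ x has {95} ∩ (A ∖ {95}) = ∅, so x is NOT a limit point.
  x = 96: open {96} ∋ x has {96} ∩ (A ∖ {96}) = ∅, so x is NOT a limit point.
  x = 97: open {95, 97} ∋ x has {95, 97} ∩ (A ∖ {97}) = ∅, so x is NOT a limit point.
  x = 98: open {95, 98} ∋ x has {95, 98} ∩ (A ∖ {98}) = ∅, so x is NOT a limit point.
Collecting: A' = ∅.


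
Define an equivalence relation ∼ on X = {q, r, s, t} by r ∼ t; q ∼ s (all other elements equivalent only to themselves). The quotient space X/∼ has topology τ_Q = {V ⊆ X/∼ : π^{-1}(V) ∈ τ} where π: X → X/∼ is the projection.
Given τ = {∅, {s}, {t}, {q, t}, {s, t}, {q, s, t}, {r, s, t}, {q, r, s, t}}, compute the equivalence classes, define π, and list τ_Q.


X/∼ = {[q=s], [r=t]}; |τ_Q| = 2.

Equivalence classes: [q=s], [r=t].
Quotient map π: X → X/∼ sends q ↦ [q=s], r ↦ [r=t], s ↦ [q=s], t ↦ [r=t].
For each subset V ⊆ X/∼, compute π^{-1}(V) ⊆ X and check whether π^{-1}(V) ∈ τ. V is open in τ_Q iff π^{-1}(V) ∈ τ.
  V = {}: π^{-1}(V) = ∅ ∈ τ ✓.
  V = {[q=s]}: π^{-1}(V) = {q, s} ∉ τ ✗.
  V = {[r=t]}: π^{-1}(V) = {r, t} ∉ τ ✗.
  V = {[q=s], [r=t]}: π^{-1}(V) = {q, r, s, t} ∈ τ ✓.
Open sets in the quotient: τ_Q = {{}, {[q=s], [r=t]}} (2 elements).


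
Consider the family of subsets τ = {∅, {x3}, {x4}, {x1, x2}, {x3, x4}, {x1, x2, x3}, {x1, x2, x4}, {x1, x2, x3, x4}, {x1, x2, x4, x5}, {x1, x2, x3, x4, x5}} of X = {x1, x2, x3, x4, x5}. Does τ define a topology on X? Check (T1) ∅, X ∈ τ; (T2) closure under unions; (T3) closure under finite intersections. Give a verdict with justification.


τ IS a topology on X.

Axiom (T1): ∅ ∈ τ? Yes; X ∈ τ? Yes.
Axiom (T2/T3): check pairwise unions and intersections of members of τ.
All pairwise intersections and unions checked — each lies in τ. Therefore τ satisfies (T1), (T2), (T3): it IS a topology on X.


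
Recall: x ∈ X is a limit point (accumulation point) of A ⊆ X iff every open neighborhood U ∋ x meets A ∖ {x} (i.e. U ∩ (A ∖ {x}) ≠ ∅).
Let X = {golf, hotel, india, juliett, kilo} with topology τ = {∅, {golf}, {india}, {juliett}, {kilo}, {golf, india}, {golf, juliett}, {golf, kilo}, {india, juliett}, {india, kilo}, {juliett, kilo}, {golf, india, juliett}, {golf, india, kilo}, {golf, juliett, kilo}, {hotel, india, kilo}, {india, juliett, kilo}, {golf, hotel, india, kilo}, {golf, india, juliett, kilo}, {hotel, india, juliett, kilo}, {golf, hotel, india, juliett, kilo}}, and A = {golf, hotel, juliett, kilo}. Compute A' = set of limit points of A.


A' = {hotel}

For each x ∈ X, list the open sets U ∈ τ with x ∈ U, then check whether U ∩ (A ∖ {x}) ≠ ∅ for every such U.
  x = golf: open {golf} ∋ x has {golf} ∩ (A ∖ {golf}) = ∅, so x is NOT a limit point.
  x = hotel: opens ∋ x are {hotel, india, kilo}, {golf, hotel, india, kilo}, {hotel, india, juliett, kilo}, {golf, hotel, india, juliett, kilo}; each meets A ∖ {hotel}, so x IS a limit point.
  x = india: open {india} ∋ x has {india} ∩ (A ∖ {india}) = ∅, so x is NOT a limit point.
  x = juliett: open {juliett} ∋ x has {juliett} ∩ (A ∖ {juliett}) = ∅, so x is NOT a limit point.
  x = kilo: open {kilo} ∋ x has {kilo} ∩ (A ∖ {kilo}) = ∅, so x is NOT a limit point.
Collecting: A' = {hotel}.


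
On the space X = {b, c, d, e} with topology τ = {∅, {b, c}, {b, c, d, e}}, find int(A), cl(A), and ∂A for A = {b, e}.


int(A) = ∅, cl(A) = {b, c, d, e}, ∂A = {b, c, d, e}.

Closed sets in (X, τ) are complements of opens:
  closed(X, τ) = {∅, {d, e}, {b, c, d, e}}.
int(A) = ⋃ {U ∈ τ : U ⊆ A}. Opens contained in A: ∅.
Taking the union of these: int(A) = ∅.
cl(A) = ⋂ {C closed : A ⊆ C}. Closed sets containing A: {b, c, d, e}.
Intersecting these: cl(A) = {b, c, d, e}.
∂A = cl(A) ∖ int(A) = {b, c, d, e} ∖ ∅ = {b, c, d, e}.


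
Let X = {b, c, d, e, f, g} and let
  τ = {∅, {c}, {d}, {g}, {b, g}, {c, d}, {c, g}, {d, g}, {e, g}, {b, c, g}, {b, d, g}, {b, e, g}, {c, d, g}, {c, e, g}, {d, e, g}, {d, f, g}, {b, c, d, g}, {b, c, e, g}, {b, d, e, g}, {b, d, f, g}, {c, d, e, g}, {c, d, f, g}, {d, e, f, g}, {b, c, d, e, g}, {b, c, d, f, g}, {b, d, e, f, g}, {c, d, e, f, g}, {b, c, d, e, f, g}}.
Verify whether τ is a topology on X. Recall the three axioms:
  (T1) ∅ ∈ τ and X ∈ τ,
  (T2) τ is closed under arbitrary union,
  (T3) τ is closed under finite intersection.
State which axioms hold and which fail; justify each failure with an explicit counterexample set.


τ IS a topology on X.

Axiom (T1): ∅ ∈ τ? Yes; X ∈ τ? Yes.
Axiom (T2/T3): check pairwise unions and intersections of members of τ.
All pairwise intersections and unions checked — each lies in τ. Therefore τ satisfies (T1), (T2), (T3): it IS a topology on X.


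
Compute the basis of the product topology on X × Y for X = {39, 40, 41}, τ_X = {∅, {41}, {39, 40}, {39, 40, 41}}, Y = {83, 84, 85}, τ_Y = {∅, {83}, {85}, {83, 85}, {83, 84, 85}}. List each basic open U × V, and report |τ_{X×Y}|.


Basis B = {∅ × ∅, {41} × {83}, {41} × {85}, {39, 40} × {83}, {39, 40} × {85}, {41} × {83, 85}, {39, 40, 41} × {83}, {39, 40, 41} × {85}, {41} × {83, 84, 85}, {39, 40} × {83, 85}, {39, 40} × {83, 84, 85}, {39, 40, 41} × {83, 85}, {39, 40, 41} × {83, 84, 85}}; |τ_{X×Y}| = 25.

Enumerate products U × V with U ∈ τ_X, V ∈ τ_Y (deduplicated):
  ∅ × ∅ = {} (∅)
  {41} × {83} = {(41,83)}
  {41} × {85} = {(41,85)}
  {39, 40} × {83} = {(39,83), (40,83)}
  {39, 40} × {85} = {(39,85), (40,85)}
  {41} × {83, 85} = {(41,83), (41,85)}
  {39, 40, 41} × {83} = {(39,83), (40,83), (41,83)}
  {39, 40, 41} × {85} = {(39,85), (40,85), (41,85)}
  {41} × {83, 84, 85} = {(41,83), (41,84), (41,85)}
  {39, 40} × {83, 85} = {(39,83), (39,85), (40,83), (40,85)}
  {39, 40} × {83, 84, 85} = {(39,83), (39,84), (39,85), (40,83), (40,84), (40,85)}
  {39, 40, 41} × {83, 85} = {(39,83), (39,85), (40,83), (40,85), (41,83), (41,85)}
  {39, 40, 41} × {83, 84, 85} = {(39,83), (39,84), (39,85), (40,83), (40,84), (40,85), (41,83), (41,84), (41,85)}
These 13 distinct sets form the basis B.
Close under arbitrary unions to get τ_{X×Y}; counting gives |τ_{X×Y}| = 25.


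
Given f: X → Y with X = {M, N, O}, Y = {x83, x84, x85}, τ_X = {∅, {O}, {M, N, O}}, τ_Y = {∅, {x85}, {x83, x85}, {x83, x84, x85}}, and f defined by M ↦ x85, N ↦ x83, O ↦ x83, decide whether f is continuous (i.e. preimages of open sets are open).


f is NOT continuous.

Compute f^{-1}(U) for each U ∈ τ_Y:
  U = ∅: f^{-1}(U) = ∅ ∈ τ_X ✓.
  U = {x85}: f^{-1}(U) = {M} ∉ τ_X ✗.
  U = {x83, x85}: f^{-1}(U) = {M, N, O} ∈ τ_X ✓.
  U = {x83, x84, x85}: f^{-1}(U) = {M, N, O} ∈ τ_X ✓.
Found U = {x85} with f^{-1}(U) = {M} not in τ_X. Therefore f is NOT continuous.


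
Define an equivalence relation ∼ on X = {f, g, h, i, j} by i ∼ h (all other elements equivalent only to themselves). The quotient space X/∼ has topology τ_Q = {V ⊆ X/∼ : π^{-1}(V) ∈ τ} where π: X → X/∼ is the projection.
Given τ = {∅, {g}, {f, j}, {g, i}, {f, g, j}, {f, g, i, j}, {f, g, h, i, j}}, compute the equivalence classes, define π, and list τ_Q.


X/∼ = {[f], [g], [h=i], [j]}; |τ_Q| = 5.

Equivalence classes: [f], [g], [h=i], [j].
Quotient map π: X → X/∼ sends f ↦ [f], g ↦ [g], h ↦ [h=i], i ↦ [h=i], j ↦ [j].
For each subset V ⊆ X/∼, compute π^{-1}(V) ⊆ X and check whether π^{-1}(V) ∈ τ. V is open in τ_Q iff π^{-1}(V) ∈ τ.
  V = {}: π^{-1}(V) = ∅ ∈ τ ✓.
  V = {[f]}: π^{-1}(V) = {f} ∉ τ ✗.
  V = {[g]}: π^{-1}(V) = {g} ∈ τ ✓.
  V = {[f], [g]}: π^{-1}(V) = {f, g} ∉ τ ✗.
  V = {[h=i]}: π^{-1}(V) = {h, i} ∉ τ ✗.
  V = {[f], [h=i]}: π^{-1}(V) = {f, h, i} ∉ τ ✗.
  V = {[g], [h=i]}: π^{-1}(V) = {g, h, i} ∉ τ ✗.
  V = {[f], [g], [h=i]}: π^{-1}(V) = {f, g, h, i} ∉ τ ✗.
  V = {[j]}: π^{-1}(V) = {j} ∉ τ ✗.
  V = {[f], [j]}: π^{-1}(V) = {f, j} ∈ τ ✓.
  V = {[g], [j]}: π^{-1}(V) = {g, j} ∉ τ ✗.
  V = {[f], [g], [j]}: π^{-1}(V) = {f, g, j} ∈ τ ✓.
  V = {[h=i], [j]}: π^{-1}(V) = {h, i, j} ∉ τ ✗.
  V = {[f], [h=i], [j]}: π^{-1}(V) = {f, h, i, j} ∉ τ ✗.
  V = {[g], [h=i], [j]}: π^{-1}(V) = {g, h, i, j} ∉ τ ✗.
  V = {[f], [g], [h=i], [j]}: π^{-1}(V) = {f, g, h, i, j} ∈ τ ✓.
Open sets in the quotient: τ_Q = {{}, {[g]}, {[f], [j]}, {[f], [g], [j]}, {[f], [g], [h=i], [j]}} (5 elements).


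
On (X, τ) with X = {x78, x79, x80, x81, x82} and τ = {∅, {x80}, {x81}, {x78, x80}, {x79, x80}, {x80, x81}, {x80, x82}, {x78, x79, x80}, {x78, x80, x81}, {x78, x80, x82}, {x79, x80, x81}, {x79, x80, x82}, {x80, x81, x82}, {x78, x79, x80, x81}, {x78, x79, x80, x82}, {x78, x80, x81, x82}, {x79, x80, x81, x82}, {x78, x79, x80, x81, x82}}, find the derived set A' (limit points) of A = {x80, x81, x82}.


A' = {x78, x79, x82}

For each x ∈ X, list the open sets U ∈ τ with x ∈ U, then check whether U ∩ (A ∖ {x}) ≠ ∅ for every such U.
  x = x78: opens ∋ x are {x78, x80}, {x78, x79, x80}, {x78, x80, x81}, {x78, x80, x82}, {x78, x79, x80, x81}, {x78, x79, x80, x82}, {x78, x80, x81, x82}, {x78, x79, x80, x81, x82}; each meets A ∖ {x78}, so x IS a limit point.
  x = x79: opens ∋ x are {x79, x80}, {x78, x79, x80}, {x79, x80, x81}, {x79, x80, x82}, {x78, x79, x80, x81}, {x78, x79, x80, x82}, {x79, x80, x81, x82}, {x78, x79, x80, x81, x82}; each meets A ∖ {x79}, so x IS a limit point.
  x = x80: open {x80} ∋ x has {x80} ∩ (A ∖ {x80}) = ∅, so x is NOT a limit point.
  x = x81: open {x81} ∋ x has {x81} ∩ (A ∖ {x81}) = ∅, so x is NOT a limit point.
  x = x82: opens ∋ x are {x80, x82}, {x78, x80, x82}, {x79, x80, x82}, {x80, x81, x82}, {x78, x79, x80, x82}, {x78, x80, x81, x82}, {x79, x80, x81, x82}, {x78, x79, x80, x81, x82}; each meets A ∖ {x82}, so x IS a limit point.
Collecting: A' = {x78, x79, x82}.


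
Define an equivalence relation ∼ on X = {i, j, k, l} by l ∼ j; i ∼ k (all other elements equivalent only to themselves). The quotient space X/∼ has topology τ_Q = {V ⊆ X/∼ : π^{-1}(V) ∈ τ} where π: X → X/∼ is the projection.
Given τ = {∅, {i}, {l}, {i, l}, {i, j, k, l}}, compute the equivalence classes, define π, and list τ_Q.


X/∼ = {[i=k], [j=l]}; |τ_Q| = 2.

Equivalence classes: [i=k], [j=l].
Quotient map π: X → X/∼ sends i ↦ [i=k], j ↦ [j=l], k ↦ [i=k], l ↦ [j=l].
For each subset V ⊆ X/∼, compute π^{-1}(V) ⊆ X and check whether π^{-1}(V) ∈ τ. V is open in τ_Q iff π^{-1}(V) ∈ τ.
  V = {}: π^{-1}(V) = ∅ ∈ τ ✓.
  V = {[i=k]}: π^{-1}(V) = {i, k} ∉ τ ✗.
  V = {[j=l]}: π^{-1}(V) = {j, l} ∉ τ ✗.
  V = {[i=k], [j=l]}: π^{-1}(V) = {i, j, k, l} ∈ τ ✓.
Open sets in the quotient: τ_Q = {{}, {[i=k], [j=l]}} (2 elements).


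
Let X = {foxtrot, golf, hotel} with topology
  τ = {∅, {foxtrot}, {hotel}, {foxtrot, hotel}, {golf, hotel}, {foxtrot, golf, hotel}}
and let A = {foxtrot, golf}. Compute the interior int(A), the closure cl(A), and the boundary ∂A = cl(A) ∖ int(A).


int(A) = {foxtrot}, cl(A) = {foxtrot, golf}, ∂A = {golf}.

Closed sets in (X, τ) are complements of opens:
  closed(X, τ) = {∅, {foxtrot}, {golf}, {foxtrot, golf}, {golf, hotel}, {foxtrot, golf, hotel}}.
int(A) = ⋃ {U ∈ τ : U ⊆ A}. Opens contained in A: ∅, {foxtrot}.
Taking the union of these: int(A) = {foxtrot}.
cl(A) = ⋂ {C closed : A ⊆ C}. Closed sets containing A: {foxtrot, golf}, {foxtrot, golf, hotel}.
Intersecting these: cl(A) = {foxtrot, golf}.
∂A = cl(A) ∖ int(A) = {foxtrot, golf} ∖ {foxtrot} = {golf}.


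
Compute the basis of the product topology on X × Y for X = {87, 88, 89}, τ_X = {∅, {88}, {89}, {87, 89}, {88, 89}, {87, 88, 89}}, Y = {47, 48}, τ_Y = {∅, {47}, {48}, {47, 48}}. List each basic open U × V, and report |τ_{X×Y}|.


Basis B = {∅ × ∅, {88} × {47}, {88} × {48}, {89} × {47}, {89} × {48}, {87, 89} × {47}, {87, 89} × {48}, {88} × {47, 48}, {88, 89} × {47}, {88, 89} × {48}, {89} × {47, 48}, {87, 88, 89} × {47}, {87, 88, 89} × {48}, {87, 89} × {47, 48}, {88, 89} × {47, 48}, {87, 88, 89} × {47, 48}}; |τ_{X×Y}| = 36.

Enumerate products U × V with U ∈ τ_X, V ∈ τ_Y (deduplicated):
  ∅ × ∅ = {} (∅)
  {88} × {47} = {(88,47)}
  {88} × {48} = {(88,48)}
  {89} × {47} = {(89,47)}
  {89} × {48} = {(89,48)}
  {87, 89} × {47} = {(87,47), (89,47)}
  {87, 89} × {48} = {(87,48), (89,48)}
  {88} × {47, 48} = {(88,47), (88,48)}
  {88, 89} × {47} = {(88,47), (89,47)}
  {88, 89} × {48} = {(88,48), (89,48)}
  {89} × {47, 48} = {(89,47), (89,48)}
  {87, 88, 89} × {47} = {(87,47), (88,47), (89,47)}
  {87, 88, 89} × {48} = {(87,48), (88,48), (89,48)}
  {87, 89} × {47, 48} = {(87,47), (87,48), (89,47), (89,48)}
  {88, 89} × {47, 48} = {(88,47), (88,48), (89,47), (89,48)}
  {87, 88, 89} × {47, 48} = {(87,47), (87,48), (88,47), (88,48), (89,47), (89,48)}
These 16 distinct sets form the basis B.
Close under arbitrary unions to get τ_{X×Y}; counting gives |τ_{X×Y}| = 36.


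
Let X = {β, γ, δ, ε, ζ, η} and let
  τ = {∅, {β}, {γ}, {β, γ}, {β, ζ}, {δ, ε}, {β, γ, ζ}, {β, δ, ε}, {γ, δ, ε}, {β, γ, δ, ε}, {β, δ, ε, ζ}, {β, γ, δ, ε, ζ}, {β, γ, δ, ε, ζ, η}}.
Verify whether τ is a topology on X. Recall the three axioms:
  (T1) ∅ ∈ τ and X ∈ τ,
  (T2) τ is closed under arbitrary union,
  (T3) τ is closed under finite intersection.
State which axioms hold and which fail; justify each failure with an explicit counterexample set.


τ IS a topology on X.

Axiom (T1): ∅ ∈ τ? Yes; X ∈ τ? Yes.
Axiom (T2/T3): check pairwise unions and intersections of members of τ.
All pairwise intersections and unions checked — each lies in τ. Therefore τ satisfies (T1), (T2), (T3): it IS a topology on X.


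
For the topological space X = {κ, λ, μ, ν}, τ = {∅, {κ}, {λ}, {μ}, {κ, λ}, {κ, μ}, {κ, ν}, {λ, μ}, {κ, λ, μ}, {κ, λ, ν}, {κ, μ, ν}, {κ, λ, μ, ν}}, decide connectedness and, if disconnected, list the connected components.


(X, τ) is disconnected; components = [{λ}, {μ}, {κ, ν}].

Find clopen sets (U ∈ τ with X ∖ U ∈ τ):
  U = ∅, X ∖ U = {κ, λ, μ, ν} — both open, so U is clopen.
  U = {λ}, X ∖ U = {κ, μ, ν} — both open, so U is clopen.
  U = {μ}, X ∖ U = {κ, λ, ν} — both open, so U is clopen.
  U = {κ, ν}, X ∖ U = {λ, μ} — both open, so U is clopen.
  U = {λ, μ}, X ∖ U = {κ, ν} — both open, so U is clopen.
  U = {κ, λ, ν}, X ∖ U = {μ} — both open, so U is clopen.
  U = {κ, μ, ν}, X ∖ U = {λ} — both open, so U is clopen.
  U = {κ, λ, μ, ν}, X ∖ U = ∅ — both open, so U is clopen.
Nontrivial clopen(s) exist: e.g. {κ, λ, ν}. So (X, τ) is disconnected.
Compute connected components by grouping points that agree on all clopens:
  component: {λ}
  component: {μ}
  component: {κ, ν}
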